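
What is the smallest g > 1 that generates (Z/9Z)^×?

2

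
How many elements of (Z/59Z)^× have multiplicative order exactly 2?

φ(59) = 59 − 1 = 58 = 2 · 29.
In a cyclic group of order 58, there are φ(d) elements of order d for each divisor d of 58, and zero for non-divisors.
2 | 58, and φ(2) = 2 − 1 = 1.

1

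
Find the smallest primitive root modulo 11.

2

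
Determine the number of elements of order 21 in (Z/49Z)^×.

12

φ(49) = φ(7^2) = 7·(7−1) = 42 = 2 · 3 · 7.
(Z/49Z)^× is cyclic (|G| = 42); a cyclic group of order m has exactly φ(d) elements of each order d | m, and none otherwise.
21 = 3 · 7 divides 42, and φ(21) = 12.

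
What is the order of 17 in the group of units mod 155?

60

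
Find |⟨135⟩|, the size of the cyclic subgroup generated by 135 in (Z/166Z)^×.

Since 135 ∈ (Z/166Z)^×, its order divides φ(166) = φ(2)·φ(83) = 1·82 = 82 = 2 · 41.
Divisors of 82: 1, 2, 41, 82.
Test each divisor d:
135^1 ≡ 135
135^2 ≡ 131
135^41 ≡ 165
135^82 ≡ 1
Therefore the multiplicative order of 135 modulo 166 is 82.

82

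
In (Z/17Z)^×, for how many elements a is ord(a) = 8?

4

φ(17) = 17 − 1 = 16 = 2^4.
(Z/17Z)^× is cyclic (|G| = 16); a cyclic group of order m has exactly φ(d) elements of each order d | m, and none otherwise.
8 = 2^3 divides 16, and φ(8) = 4.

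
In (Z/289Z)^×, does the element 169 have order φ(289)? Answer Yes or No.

φ(289) = φ(17^2) = 17·(17−1) = 272 = 2^4 · 17.
Test 169^(272/q) mod 289 for each prime factor q of 272:
169^136 ≡ 1 (mod 289)  [q = 2: ≡ 1 ✗]
169^16 ≡ 171 (mod 289)  [q = 17: ≢ 1 ✓]
The check at q = 2 fails, so 169 generates a proper subgroup.

No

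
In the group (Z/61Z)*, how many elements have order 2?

1

φ(61) = 61 − 1 = 60 = 2^2 · 3 · 5.
(Z/61Z)^× is cyclic (|G| = 60); a cyclic group of order m has exactly φ(d) elements of each order d | m, and none otherwise.
2 | 60, and φ(2) = 2 − 1 = 1.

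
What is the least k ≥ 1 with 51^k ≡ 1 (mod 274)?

136

Since 51 ∈ (Z/274Z)^×, its order divides φ(274) = φ(2)·φ(137) = 1·136 = 136 = 2^3 · 17.
Divisors of 136: 1, 2, 4, 8, 17, 34, 68, 136.
Evaluate successive powers at the divisors of 136:
51^1 ≡ 51 (mod 274)
51^2 ≡ 135 (mod 274)
51^4 ≡ 141 (mod 274)
51^8 ≡ 153 (mod 274)
51^17 ≡ 41 (mod 274)
51^34 ≡ 37 (mod 274)
51^68 ≡ 273 (mod 274)
51^136 ≡ 1 (mod 274) ✓
The smallest such exponent is 136, so the order of 51 is 136.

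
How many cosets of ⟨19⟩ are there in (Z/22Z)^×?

1

By Lagrange's theorem, ord_22(19) divides φ(22) = φ(2)·φ(11) = 1·10 = 10 = 2 · 5.
Divisors of 10: 1, 2, 5, 10.
Compute 19^d (mod 22) for the divisors d until we hit 1:
19^1 ≡ 19 (mod 22)
19^2 ≡ 9 (mod 22)
19^5 ≡ 21 (mod 22)
19^10 ≡ 1 (mod 22) ✓
The order of 19 is 10, so the subgroup it generates has 10 elements.
[(Z/22Z)^× : ⟨19⟩] = 10/10 = 1.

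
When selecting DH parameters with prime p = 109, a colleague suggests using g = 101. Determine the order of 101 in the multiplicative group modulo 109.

12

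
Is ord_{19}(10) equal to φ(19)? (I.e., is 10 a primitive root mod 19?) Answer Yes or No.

φ(19) = 19 − 1 = 18 = 2 · 3^2.
Test 10^(18/q) mod 19 for each prime factor q of 18:
10^9 ≡ 18 (mod 19)  [q = 2: ≢ 1 ✓]
10^6 ≡ 11 (mod 19)  [q = 3: ≢ 1 ✓]
All checks pass, so 10 has order 18 and is a primitive root modulo 19.

Yes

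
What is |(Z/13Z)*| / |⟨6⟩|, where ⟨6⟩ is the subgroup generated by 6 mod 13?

1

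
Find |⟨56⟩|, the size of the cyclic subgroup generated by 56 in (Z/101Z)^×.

ord(56) | φ(101) = 101 − 1 = 100 = 2^2 · 5^2.
Divisors of 100: 1, 2, 4, 5, 10, 20, 25, 50, 100.
Compute 56^d (mod 101) for the divisors d until we hit 1:
56^1 ≡ 56
56^2 ≡ 5
56^4 ≡ 25
56^5 ≡ 87
56^10 ≡ 95
56^20 ≡ 36
56^25 ≡ 1
Therefore the multiplicative order of 56 modulo 101 is 25.

25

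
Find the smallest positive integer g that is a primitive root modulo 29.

2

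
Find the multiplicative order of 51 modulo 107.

106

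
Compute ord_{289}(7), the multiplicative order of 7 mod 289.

272

Since 7 ∈ (Z/289Z)^×, its order divides φ(289) = φ(17^2) = 17·(17−1) = 272 = 2^4 · 17.
Divisors of 272: 1, 2, 4, 8, 16, 17, 34, 68, 136, 272.
Evaluate successive powers at the divisors of 272:
7^1 ≡ 7 (mod 289)
7^2 ≡ 49 (mod 289)
7^4 ≡ 89 (mod 289)
7^8 ≡ 118 (mod 289)
7^16 ≡ 52 (mod 289)
7^17 ≡ 75 (mod 289)
7^34 ≡ 134 (mod 289)
7^68 ≡ 38 (mod 289)
7^136 ≡ 288 (mod 289)
7^272 ≡ 1 (mod 289) ✓
Therefore the multiplicative order of 7 modulo 289 is 272.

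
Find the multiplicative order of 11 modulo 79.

The order of 11 must divide φ(79) = 79 − 1 = 78 = 2 · 3 · 13.
Divisors of 78: 1, 2, 3, 6, 13, 26, 39, 78.
Test each divisor d:
11^1 ≡ 11
11^2 ≡ 42
11^3 ≡ 67
11^6 ≡ 65
11^13 ≡ 23
11^26 ≡ 55
11^39 ≡ 1
So ord_79(11) = 39.

39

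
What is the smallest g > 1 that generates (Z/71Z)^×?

φ(71) = 71 − 1 = 70 = 2 · 5 · 7.
g is a primitive root iff g^(70/q) ≢ 1 (mod 71) for each prime q ∈ {2, 5, 7}.
g = 2: 2^35 ≡ 1 — hits 1, so not a primitive root.
g = 3: 3^35 ≡ 1 — hits 1, so not a primitive root.
g = 4: 4^35 ≡ 1 — hits 1, so not a primitive root.
g = 5: 5^35 ≡ 1 — hits 1, so not a primitive root.
g = 6: 6^35 ≡ 1 — hits 1, so not a primitive root.
g = 7: 7^35 ≡ 70; 7^14 ≡ 54; 7^10 ≡ 45 — none is 1, so 7 is a primitive root.
The smallest primitive root modulo 71 is 7.

7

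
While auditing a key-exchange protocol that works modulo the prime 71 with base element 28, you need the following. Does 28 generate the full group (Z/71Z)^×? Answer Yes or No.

Yes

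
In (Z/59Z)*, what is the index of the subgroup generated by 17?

2

By Lagrange's theorem, ord_59(17) divides φ(59) = 59 − 1 = 58 = 2 · 29.
Divisors of 58: 1, 2, 29, 58.
Check 17^d mod 59 for each divisor in increasing order:
17^1 ≡ 17 (mod 59)
17^2 ≡ 53 (mod 59)
17^29 ≡ 1 (mod 59) ✓
So ord_59(17) = 29, hence |⟨17⟩| = 29.
The index is φ(59) / ord(17) = 58 / 29 = 2.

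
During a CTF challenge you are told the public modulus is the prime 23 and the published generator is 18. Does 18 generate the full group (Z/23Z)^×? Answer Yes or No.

No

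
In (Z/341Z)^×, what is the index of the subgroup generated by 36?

20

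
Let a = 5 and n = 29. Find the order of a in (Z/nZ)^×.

The order of 5 must divide φ(29) = 29 − 1 = 28 = 2^2 · 7.
Divisors of 28: 1, 2, 4, 7, 14, 28.
Evaluate successive powers at the divisors of 28:
5^1 ≡ 5 (mod 29)
5^2 ≡ 25 (mod 29)
5^4 ≡ 16 (mod 29)
5^7 ≡ 28 (mod 29)
5^14 ≡ 1 (mod 29) ✓
So ord_29(5) = 14.

14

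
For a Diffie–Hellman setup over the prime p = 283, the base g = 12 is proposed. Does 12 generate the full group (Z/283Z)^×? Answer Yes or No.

φ(283) = 283 − 1 = 282 = 2 · 3 · 47.
12 is a primitive root mod 283 iff 12^(φ(283)/q) ≢ 1 for every prime q | φ(283), i.e. q ∈ {2, 3, 47}.
12^141 ≡ 282 (mod 283)  [q = 2: ≢ 1 ✓]
12^94 ≡ 238 (mod 283)  [q = 3: ≢ 1 ✓]
12^6 ≡ 51 (mod 283)  [q = 47: ≢ 1 ✓]
All checks pass, so 12 has order 282 and is a primitive root modulo 283.

Yes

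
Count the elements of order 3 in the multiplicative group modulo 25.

0

φ(25) = φ(5^2) = 5·(5−1) = 20 = 2^2 · 5.
Since (Z/25Z)^× is cyclic of order 20, the number of elements of order d is φ(d) when d | 20 and 0 otherwise.
Here 20 is not a multiple of 3, so there are no elements of order 3.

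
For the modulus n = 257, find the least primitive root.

φ(257) = 257 − 1 = 256 = 2^8.
Test candidates g = 2, 3, … against the prime factors q ∈ {2} of φ(257): g is a generator iff g^(256/q) ≢ 1 for every such q.
g = 2: 2^128 ≡ 1 — hits 1, so not a primitive root.
g = 3: 3^128 ≡ 256 — none is 1, so 3 is a primitive root.
Hence the least primitive root of 257 is 3.

3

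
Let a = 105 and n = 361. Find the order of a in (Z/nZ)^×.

342

ord(105) | φ(361) = φ(19^2) = 19·(19−1) = 342 = 2 · 3^2 · 19.
Divisors of 342: 1, 2, 3, 6, 9, 18, 19, 38, 57, 114, 171, 342.
Test each divisor d:
105^1 ≡ 105 (mod 361)
105^2 ≡ 195 (mod 361)
105^3 ≡ 259 (mod 361)
105^6 ≡ 296 (mod 361)
105^9 ≡ 132 (mod 361)
105^18 ≡ 96 (mod 361)
105^19 ≡ 333 (mod 361)
105^38 ≡ 62 (mod 361)
105^57 ≡ 69 (mod 361)
105^114 ≡ 68 (mod 361)
105^171 ≡ 360 (mod 361)
105^342 ≡ 1 (mod 361) ✓
Hence ord(105) = 342.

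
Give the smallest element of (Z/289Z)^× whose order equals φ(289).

φ(289) = φ(17^2) = 17·(17−1) = 272 = 2^4 · 17.
g is a primitive root iff g^(272/q) ≢ 1 (mod 289) for each prime q ∈ {2, 17}.
g = 2: 2^136 ≡ 1 — hits 1, so not a primitive root.
g = 3: 3^136 ≡ 288; 3^16 ≡ 171 — none is 1, so 3 is a primitive root.
Hence the least primitive root of 289 is 3.

3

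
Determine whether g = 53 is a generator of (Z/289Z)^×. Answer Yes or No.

No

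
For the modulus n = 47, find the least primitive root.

5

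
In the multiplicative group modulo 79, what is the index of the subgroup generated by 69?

3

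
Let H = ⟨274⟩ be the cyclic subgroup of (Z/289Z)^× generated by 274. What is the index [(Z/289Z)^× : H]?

By Lagrange's theorem, ord_289(274) divides φ(289) = φ(17^2) = 17·(17−1) = 272 = 2^4 · 17.
Divisors of 272: 1, 2, 4, 8, 16, 17, 34, 68, 136, 272.
Test each divisor d:
274^1 ≡ 274
274^2 ≡ 225
274^4 ≡ 50
274^8 ≡ 188
274^16 ≡ 86
274^17 ≡ 155
274^34 ≡ 38
274^68 ≡ 288
274^136 ≡ 1
The order of 274 is 136, so the subgroup it generates has 136 elements.
Index = |(Z/289Z)^×| / |⟨274⟩| = 272 / 136 = 2.

2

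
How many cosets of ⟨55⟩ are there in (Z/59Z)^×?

By Lagrange's theorem, ord_59(55) divides φ(59) = 59 − 1 = 58 = 2 · 29.
Divisors of 58: 1, 2, 29, 58.
Test each divisor d:
55^1 ≡ 55
55^2 ≡ 16
55^29 ≡ 58
55^58 ≡ 1
So ord_59(55) = 58, hence |⟨55⟩| = 58.
The index is φ(59) / ord(55) = 58 / 58 = 1.

1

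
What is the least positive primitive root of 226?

φ(226) = φ(2)·φ(113) = 1·112 = 112 = 2^4 · 7.
g is a primitive root iff g^(112/q) ≢ 1 (mod 226) for each prime q ∈ {2, 7}.
g = 2: gcd(2, 226) = 2 > 1, not a unit — skip.
g = 3: 3^56 ≡ 225; 3^16 ≡ 49 — none is 1, so 3 is a primitive root.
Hence the least primitive root of 226 is 3.

3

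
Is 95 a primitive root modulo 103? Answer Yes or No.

No

φ(103) = 103 − 1 = 102 = 2 · 3 · 17.
It suffices to check that the order of 95 is not a proper divisor of 102: compute 95^(102/q) for q ∈ {2, 3, 17}.
95^51 ≡ 102 (mod 103)  [q = 2: ≢ 1 ✓]
95^34 ≡ 1 (mod 103)  [q = 3: ≡ 1 ✗]
95^6 ≡ 9 (mod 103)  [q = 17: ≢ 1 ✓]
95^34 ≡ 1 shows ord(95) | 34, strictly less than φ(103); not a primitive root.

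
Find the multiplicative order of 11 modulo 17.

16

ord(11) | φ(17) = 17 − 1 = 16 = 2^4.
Divisors of 16: 1, 2, 4, 8, 16.
Compute 11^d (mod 17) for the divisors d until we hit 1:
11^1 ≡ 11
11^2 ≡ 2
11^4 ≡ 4
11^8 ≡ 16
11^16 ≡ 1
Hence ord(11) = 16.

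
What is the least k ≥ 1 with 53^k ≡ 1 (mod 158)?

78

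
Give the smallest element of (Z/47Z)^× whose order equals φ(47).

φ(47) = 47 − 1 = 46 = 2 · 23.
g is a primitive root iff g^(46/q) ≢ 1 (mod 47) for each prime q ∈ {2, 23}.
g = 2: 2^23 ≡ 1 — hits 1, so not a primitive root.
g = 3: 3^23 ≡ 1 — hits 1, so not a primitive root.
g = 4: 4^23 ≡ 1 — hits 1, so not a primitive root.
g = 5: 5^23 ≡ 46; 5^2 ≡ 25 — none is 1, so 5 is a primitive root.
So 5 is the smallest generator of (Z/47Z)^×.

5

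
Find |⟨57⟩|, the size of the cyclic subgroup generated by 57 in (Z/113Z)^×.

28

The order of 57 must divide φ(113) = 113 − 1 = 112 = 2^4 · 7.
Divisors of 112: 1, 2, 4, 7, 8, 14, 16, 28, 56, 112.
Compute 57^d (mod 113) for the divisors d until we hit 1:
57^1 ≡ 57
57^2 ≡ 85
57^4 ≡ 106
57^7 ≡ 98
57^8 ≡ 49
57^14 ≡ 112
57^16 ≡ 28
57^28 ≡ 1
So ord_113(57) = 28.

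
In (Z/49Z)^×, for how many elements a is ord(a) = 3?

2

φ(49) = φ(7^2) = 7·(7−1) = 42 = 2 · 3 · 7.
In a cyclic group of order 42, there are φ(d) elements of order d for each divisor d of 42, and zero for non-divisors.
3 | 42, and φ(3) = 3 − 1 = 2.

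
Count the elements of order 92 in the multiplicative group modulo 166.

0

φ(166) = φ(2)·φ(83) = 1·82 = 82 = 2 · 41.
Since (Z/166Z)^× is cyclic of order 82, the number of elements of order d is φ(d) when d | 82 and 0 otherwise.
92 does not divide 82, so no element of (Z/166Z)^× has order 92.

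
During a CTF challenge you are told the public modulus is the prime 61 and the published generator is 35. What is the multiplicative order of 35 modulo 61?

60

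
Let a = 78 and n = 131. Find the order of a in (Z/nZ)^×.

10

The order of 78 must divide φ(131) = 131 − 1 = 130 = 2 · 5 · 13.
Divisors of 130: 1, 2, 5, 10, 13, 26, 65, 130.
Evaluate successive powers at the divisors of 130:
78^1 ≡ 78
78^2 ≡ 58
78^5 ≡ 130
78^10 ≡ 1
So ord_131(78) = 10.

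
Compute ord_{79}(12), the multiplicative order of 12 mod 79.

26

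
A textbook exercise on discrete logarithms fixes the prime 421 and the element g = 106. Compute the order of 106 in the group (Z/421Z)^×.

70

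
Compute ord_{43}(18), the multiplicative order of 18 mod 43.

42

The order of 18 must divide φ(43) = 43 − 1 = 42 = 2 · 3 · 7.
Divisors of 42: 1, 2, 3, 6, 7, 14, 21, 42.
Test each divisor d:
18^1 ≡ 18 (mod 43)
18^2 ≡ 23 (mod 43)
18^3 ≡ 27 (mod 43)
18^6 ≡ 41 (mod 43)
18^7 ≡ 7 (mod 43)
18^14 ≡ 6 (mod 43)
18^21 ≡ 42 (mod 43)
18^42 ≡ 1 (mod 43) ✓
Hence ord(18) = 42.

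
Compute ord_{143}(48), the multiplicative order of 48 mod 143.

ord(48) | φ(143) = φ(11·13) = (11−1)·(13−1) = 10·12 = 120 = 2^3 · 3 · 5.
Divisors of 120: 1, 2, 3, 4, 5, 6, 8, 10, 12, 15, 20, 24, 30, 40, 60, 120.
Check 48^d mod 143 for each divisor in increasing order:
48^1 ≡ 48
48^2 ≡ 16
48^3 ≡ 53
48^4 ≡ 113
48^5 ≡ 133
48^6 ≡ 92
48^8 ≡ 42
48^10 ≡ 100
48^12 ≡ 27
48^15 ≡ 1
Therefore the multiplicative order of 48 modulo 143 is 15.

15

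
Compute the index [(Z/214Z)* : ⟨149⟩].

2

By Lagrange's theorem, ord_214(149) divides φ(214) = φ(2)·φ(107) = 1·106 = 106 = 2 · 53.
Divisors of 106: 1, 2, 53, 106.
Check 149^d mod 214 for each divisor in increasing order:
149^1 ≡ 149 (mod 214)
149^2 ≡ 159 (mod 214)
149^53 ≡ 1 (mod 214) ✓
So ord_214(149) = 53, hence |⟨149⟩| = 53.
The index is φ(214) / ord(149) = 106 / 53 = 2.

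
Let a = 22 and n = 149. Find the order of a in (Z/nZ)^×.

74

Since 22 ∈ (Z/149Z)^×, its order divides φ(149) = 149 − 1 = 148 = 2^2 · 37.
Divisors of 148: 1, 2, 4, 37, 74, 148.
Evaluate successive powers at the divisors of 148:
22^1 ≡ 22
22^2 ≡ 37
22^4 ≡ 28
22^37 ≡ 148
22^74 ≡ 1
The smallest such exponent is 74, so the order of 22 is 74.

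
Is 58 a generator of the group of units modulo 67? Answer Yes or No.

No

φ(67) = 67 − 1 = 66 = 2 · 3 · 11.
An element g generates (Z/67Z)^× iff g^(66/q) ≢ 1 (mod 67) for each prime q ∈ {2, 3, 11}.
58^33 ≡ 66 (mod 67)  [q = 2: ≢ 1 ✓]
58^22 ≡ 1 (mod 67)  [q = 3: ≡ 1 ✗]
58^6 ≡ 64 (mod 67)  [q = 11: ≢ 1 ✓]
The check at q = 3 fails, so 58 generates a proper subgroup.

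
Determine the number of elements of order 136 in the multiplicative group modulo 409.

64

φ(409) = 409 − 1 = 408 = 2^3 · 3 · 17.
In a cyclic group of order 408, there are φ(d) elements of order d for each divisor d of 408, and zero for non-divisors.
136 = 2^3 · 17 divides 408, and φ(136) = 64.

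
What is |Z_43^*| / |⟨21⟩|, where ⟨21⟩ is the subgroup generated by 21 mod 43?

6

By Lagrange's theorem, ord_43(21) divides φ(43) = 43 − 1 = 42 = 2 · 3 · 7.
Divisors of 42: 1, 2, 3, 6, 7, 14, 21, 42.
Evaluate successive powers at the divisors of 42:
21^1 ≡ 21
21^2 ≡ 11
21^3 ≡ 16
21^6 ≡ 41
21^7 ≡ 1
The order of 21 is 7, so the subgroup it generates has 7 elements.
[(Z/43Z)^× : ⟨21⟩] = 42/7 = 6.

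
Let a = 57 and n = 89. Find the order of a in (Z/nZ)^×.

Since 57 ∈ (Z/89Z)^×, its order divides φ(89) = 89 − 1 = 88 = 2^3 · 11.
Divisors of 88: 1, 2, 4, 8, 11, 22, 44, 88.
Check 57^d mod 89 for each divisor in increasing order:
57^1 ≡ 57 (mod 89)
57^2 ≡ 45 (mod 89)
57^4 ≡ 67 (mod 89)
57^8 ≡ 39 (mod 89)
57^11 ≡ 88 (mod 89)
57^22 ≡ 1 (mod 89) ✓
So ord_89(57) = 22.

22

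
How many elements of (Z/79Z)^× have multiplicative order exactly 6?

2

φ(79) = 79 − 1 = 78 = 2 · 3 · 13.
Since (Z/79Z)^× is cyclic of order 78, the number of elements of order d is φ(d) when d | 78 and 0 otherwise.
6 = 2 · 3 divides 78, and φ(6) = 2.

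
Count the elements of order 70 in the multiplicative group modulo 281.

φ(281) = 281 − 1 = 280 = 2^3 · 5 · 7.
In a cyclic group of order 280, there are φ(d) elements of order d for each divisor d of 280, and zero for non-divisors.
70 = 2 · 5 · 7 divides 280, and φ(70) = 24.

24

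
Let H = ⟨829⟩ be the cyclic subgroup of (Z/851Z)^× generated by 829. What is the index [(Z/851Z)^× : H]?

22

The order of 829 must divide φ(851) = φ(23·37) = (23−1)·(37−1) = 22·36 = 792 = 2^3 · 3^2 · 11.
Divisors of 792: 1, 2, 3, 4, 6, 8, 9, 11, 12, 18, 22, 24, 33, 36, 44, 66, 72, 88, 99, 132, 198, 264, 396, 792.
Evaluate successive powers at the divisors of 792:
829^1 ≡ 829 (mod 851)
829^2 ≡ 484 (mod 851)
829^3 ≡ 415 (mod 851)
829^4 ≡ 231 (mod 851)
829^6 ≡ 323 (mod 851)
829^8 ≡ 599 (mod 851)
829^9 ≡ 438 (mod 851)
829^11 ≡ 93 (mod 851)
829^12 ≡ 507 (mod 851)
829^18 ≡ 369 (mod 851)
829^22 ≡ 139 (mod 851)
829^24 ≡ 47 (mod 851)
829^33 ≡ 162 (mod 851)
829^36 ≡ 1 (mod 851) ✓
The order of 829 is 36, so the subgroup it generates has 36 elements.
The index is φ(851) / ord(829) = 792 / 36 = 22.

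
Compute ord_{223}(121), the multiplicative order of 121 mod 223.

111

ord(121) | φ(223) = 223 − 1 = 222 = 2 · 3 · 37.
Divisors of 222: 1, 2, 3, 6, 37, 74, 111, 222.
Test each divisor d:
121^1 ≡ 121 (mod 223)
121^2 ≡ 146 (mod 223)
121^3 ≡ 49 (mod 223)
121^6 ≡ 171 (mod 223)
121^37 ≡ 39 (mod 223)
121^74 ≡ 183 (mod 223)
121^111 ≡ 1 (mod 223) ✓
So ord_223(121) = 111.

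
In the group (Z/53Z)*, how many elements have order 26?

φ(53) = 53 − 1 = 52 = 2^2 · 13.
In a cyclic group of order 52, there are φ(d) elements of order d for each divisor d of 52, and zero for non-divisors.
26 = 2 · 13 divides 52, and φ(26) = 12.

12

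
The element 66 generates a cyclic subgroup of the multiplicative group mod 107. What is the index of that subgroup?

By Lagrange's theorem, ord_107(66) divides φ(107) = 107 − 1 = 106 = 2 · 53.
Divisors of 106: 1, 2, 53, 106.
Evaluate successive powers at the divisors of 106:
66^1 ≡ 66 (mod 107)
66^2 ≡ 76 (mod 107)
66^53 ≡ 106 (mod 107)
66^106 ≡ 1 (mod 107) ✓
Thus |⟨66⟩| = ord(66) = 106.
Index = |(Z/107Z)^×| / |⟨66⟩| = 106 / 106 = 1.

1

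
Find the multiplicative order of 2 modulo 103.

51

Since 2 ∈ (Z/103Z)^×, its order divides φ(103) = 103 − 1 = 102 = 2 · 3 · 17.
Divisors of 102: 1, 2, 3, 6, 17, 34, 51, 102.
Test each divisor d:
2^1 ≡ 2 (mod 103)
2^2 ≡ 4 (mod 103)
2^3 ≡ 8 (mod 103)
2^6 ≡ 64 (mod 103)
2^17 ≡ 56 (mod 103)
2^34 ≡ 46 (mod 103)
2^51 ≡ 1 (mod 103) ✓
Therefore the multiplicative order of 2 modulo 103 is 51.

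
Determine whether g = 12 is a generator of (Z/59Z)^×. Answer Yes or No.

No

φ(59) = 59 − 1 = 58 = 2 · 29.
It suffices to check that the order of 12 is not a proper divisor of 58: compute 12^(58/q) for q ∈ {2, 29}.
12^29 ≡ 1 (mod 59)  [q = 2: ≡ 1 ✗]
12^2 ≡ 26 (mod 59)  [q = 29: ≢ 1 ✓]
Since 12^29 ≡ 1, the order of 12 divides 29 < 58, so 12 is not a primitive root.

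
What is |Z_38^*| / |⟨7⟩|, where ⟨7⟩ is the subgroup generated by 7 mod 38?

6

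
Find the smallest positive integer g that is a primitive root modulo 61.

2

φ(61) = 61 − 1 = 60 = 2^2 · 3 · 5.
Test candidates g = 2, 3, … against the prime factors q ∈ {2, 3, 5} of φ(61): g is a generator iff g^(60/q) ≢ 1 for every such q.
g = 2: 2^30 ≡ 60; 2^20 ≡ 47; 2^12 ≡ 9 — none is 1, so 2 is a primitive root.
Hence the least primitive root of 61 is 2.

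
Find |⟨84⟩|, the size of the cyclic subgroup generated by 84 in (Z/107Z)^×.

106

ord(84) | φ(107) = 107 − 1 = 106 = 2 · 53.
Divisors of 106: 1, 2, 53, 106.
Evaluate successive powers at the divisors of 106:
84^1 ≡ 84 (mod 107)
84^2 ≡ 101 (mod 107)
84^53 ≡ 106 (mod 107)
84^106 ≡ 1 (mod 107) ✓
Therefore the multiplicative order of 84 modulo 107 is 106.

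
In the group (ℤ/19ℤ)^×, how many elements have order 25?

φ(19) = 19 − 1 = 18 = 2 · 3^2.
In a cyclic group of order 18, there are φ(d) elements of order d for each divisor d of 18, and zero for non-divisors.
25 does not divide 18, so no element of (Z/19Z)^× has order 25.

0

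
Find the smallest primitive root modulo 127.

3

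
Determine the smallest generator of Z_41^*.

6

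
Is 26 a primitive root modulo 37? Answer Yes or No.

No

φ(37) = 37 − 1 = 36 = 2^2 · 3^2.
An element g generates (Z/37Z)^× iff g^(36/q) ≢ 1 (mod 37) for each prime q ∈ {2, 3}.
26^18 ≡ 1 (mod 37)  [q = 2: ≡ 1 ✗]
26^12 ≡ 1 (mod 37)  [q = 3: ≡ 1 ✗]
Since 26^18 ≡ 1, the order of 26 divides 18 < 36, so 26 is not a primitive root.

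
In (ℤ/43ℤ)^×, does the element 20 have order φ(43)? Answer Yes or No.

Yes

φ(43) = 43 − 1 = 42 = 2 · 3 · 7.
An element g generates (Z/43Z)^× iff g^(42/q) ≢ 1 (mod 43) for each prime q ∈ {2, 3, 7}.
20^21 ≡ 42 (mod 43)  [q = 2: ≢ 1 ✓]
20^14 ≡ 36 (mod 43)  [q = 3: ≢ 1 ✓]
20^6 ≡ 4 (mod 43)  [q = 7: ≢ 1 ✓]
Every test exponent gives a nontrivial residue, hence 20 generates the full group.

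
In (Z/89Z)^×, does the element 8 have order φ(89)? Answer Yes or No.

No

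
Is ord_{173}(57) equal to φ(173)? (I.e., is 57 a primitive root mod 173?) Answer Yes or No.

φ(173) = 173 − 1 = 172 = 2^2 · 43.
An element g generates (Z/173Z)^× iff g^(172/q) ≢ 1 (mod 173) for each prime q ∈ {2, 43}.
57^86 ≡ 1 (mod 173)  [q = 2: ≡ 1 ✗]
57^4 ≡ 60 (mod 173)  [q = 43: ≢ 1 ✓]
57^86 ≡ 1 shows ord(57) | 86, strictly less than φ(173); not a primitive root.

No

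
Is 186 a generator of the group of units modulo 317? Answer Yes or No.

No

φ(317) = 317 − 1 = 316 = 2^2 · 79.
Test 186^(316/q) mod 317 for each prime factor q of 316:
186^158 ≡ 1 (mod 317)  [q = 2: ≡ 1 ✗]
186^4 ≡ 264 (mod 317)  [q = 79: ≢ 1 ✓]
The check at q = 2 fails, so 186 generates a proper subgroup.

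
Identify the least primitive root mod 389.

2

φ(389) = 389 − 1 = 388 = 2^2 · 97.
g is a primitive root iff g^(388/q) ≢ 1 (mod 389) for each prime q ∈ {2, 97}.
g = 2: 2^194 ≡ 388; 2^4 ≡ 16 — none is 1, so 2 is a primitive root.
The smallest primitive root modulo 389 is 2.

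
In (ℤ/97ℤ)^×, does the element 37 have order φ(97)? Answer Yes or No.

Yes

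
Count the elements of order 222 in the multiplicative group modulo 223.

φ(223) = 223 − 1 = 222 = 2 · 3 · 37.
(Z/223Z)^× is cyclic (|G| = 222); a cyclic group of order m has exactly φ(d) elements of each order d | m, and none otherwise.
222 = 2 · 3 · 37 divides 222, and φ(222) = 72.

72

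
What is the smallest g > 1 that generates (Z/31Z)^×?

3

φ(31) = 31 − 1 = 30 = 2 · 3 · 5.
g is a primitive root iff g^(30/q) ≢ 1 (mod 31) for each prime q ∈ {2, 3, 5}.
g = 2: 2^15 ≡ 1 — hits 1, so not a primitive root.
g = 3: 3^15 ≡ 30; 3^10 ≡ 25; 3^6 ≡ 16 — none is 1, so 3 is a primitive root.
Hence the least primitive root of 31 is 3.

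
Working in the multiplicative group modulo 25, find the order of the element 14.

10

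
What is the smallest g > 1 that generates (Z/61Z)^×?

2

φ(61) = 61 − 1 = 60 = 2^2 · 3 · 5.
g is a primitive root iff g^(60/q) ≢ 1 (mod 61) for each prime q ∈ {2, 3, 5}.
g = 2: 2^30 ≡ 60; 2^20 ≡ 47; 2^12 ≡ 9 — none is 1, so 2 is a primitive root.
Hence the least primitive root of 61 is 2.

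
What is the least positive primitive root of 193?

φ(193) = 193 − 1 = 192 = 2^6 · 3.
g is a primitive root iff g^(192/q) ≢ 1 (mod 193) for each prime q ∈ {2, 3}.
g = 2: 2^96 ≡ 1 — hits 1, so not a primitive root.
g = 3: 3^96 ≡ 1 — hits 1, so not a primitive root.
g = 4: 4^96 ≡ 1 — hits 1, so not a primitive root.
g = 5: 5^96 ≡ 192; 5^64 ≡ 84 — none is 1, so 5 is a primitive root.
Hence the least primitive root of 193 is 5.

5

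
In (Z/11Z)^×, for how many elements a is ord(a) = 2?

φ(11) = 11 − 1 = 10 = 2 · 5.
In a cyclic group of order 10, there are φ(d) elements of order d for each divisor d of 10, and zero for non-divisors.
2 | 10, and φ(2) = 2 − 1 = 1.

1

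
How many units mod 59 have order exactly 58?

28

φ(59) = 59 − 1 = 58 = 2 · 29.
In a cyclic group of order 58, there are φ(d) elements of order d for each divisor d of 58, and zero for non-divisors.
58 = 2 · 29 divides 58, and φ(58) = 28.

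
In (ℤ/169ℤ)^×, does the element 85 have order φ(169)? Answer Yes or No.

φ(169) = φ(13^2) = 13·(13−1) = 156 = 2^2 · 3 · 13.
An element g generates (Z/169Z)^× iff g^(156/q) ≢ 1 (mod 169) for each prime q ∈ {2, 3, 13}.
85^78 ≡ 168 (mod 169)  [q = 2: ≢ 1 ✓]
85^52 ≡ 22 (mod 169)  [q = 3: ≢ 1 ✓]
85^12 ≡ 131 (mod 169)  [q = 13: ≢ 1 ✓]
None equal 1, so ord_169(85) = 156: 85 is a primitive root.

Yes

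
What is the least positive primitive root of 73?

5

φ(73) = 73 − 1 = 72 = 2^3 · 3^2.
g is a primitive root iff g^(72/q) ≢ 1 (mod 73) for each prime q ∈ {2, 3}.
g = 2: 2^36 ≡ 1 — hits 1, so not a primitive root.
g = 3: 3^36 ≡ 1 — hits 1, so not a primitive root.
g = 4: 4^36 ≡ 1 — hits 1, so not a primitive root.
g = 5: 5^36 ≡ 72; 5^24 ≡ 8 — none is 1, so 5 is a primitive root.
Hence the least primitive root of 73 is 5.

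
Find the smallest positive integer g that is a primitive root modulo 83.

φ(83) = 83 − 1 = 82 = 2 · 41.
g is a primitive root iff g^(82/q) ≢ 1 (mod 83) for each prime q ∈ {2, 41}.
g = 2: 2^41 ≡ 82; 2^2 ≡ 4 — none is 1, so 2 is a primitive root.
The smallest primitive root modulo 83 is 2.

2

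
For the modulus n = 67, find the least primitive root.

φ(67) = 67 − 1 = 66 = 2 · 3 · 11.
g is a primitive root iff g^(66/q) ≢ 1 (mod 67) for each prime q ∈ {2, 3, 11}.
g = 2: 2^33 ≡ 66; 2^22 ≡ 37; 2^6 ≡ 64 — none is 1, so 2 is a primitive root.
The smallest primitive root modulo 67 is 2.

2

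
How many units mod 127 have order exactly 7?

6

φ(127) = 127 − 1 = 126 = 2 · 3^2 · 7.
(Z/127Z)^× is cyclic (|G| = 126); a cyclic group of order m has exactly φ(d) elements of each order d | m, and none otherwise.
7 | 126, and φ(7) = 7 − 1 = 6.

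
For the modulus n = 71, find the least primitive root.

φ(71) = 71 − 1 = 70 = 2 · 5 · 7.
Test candidates g = 2, 3, … against the prime factors q ∈ {2, 5, 7} of φ(71): g is a generator iff g^(70/q) ≢ 1 for every such q.
g = 2: 2^35 ≡ 1 — hits 1, so not a primitive root.
g = 3: 3^35 ≡ 1 — hits 1, so not a primitive root.
g = 4: 4^35 ≡ 1 — hits 1, so not a primitive root.
g = 5: 5^35 ≡ 1 — hits 1, so not a primitive root.
g = 6: 6^35 ≡ 1 — hits 1, so not a primitive root.
g = 7: 7^35 ≡ 70; 7^14 ≡ 54; 7^10 ≡ 45 — none is 1, so 7 is a primitive root.
The smallest primitive root modulo 71 is 7.

7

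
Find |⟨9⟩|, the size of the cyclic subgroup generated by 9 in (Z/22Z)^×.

5

ord(9) | φ(22) = φ(2)·φ(11) = 1·10 = 10 = 2 · 5.
Divisors of 10: 1, 2, 5, 10.
Test each divisor d:
9^1 ≡ 9 (mod 22)
9^2 ≡ 15 (mod 22)
9^5 ≡ 1 (mod 22) ✓
Hence ord(9) = 5.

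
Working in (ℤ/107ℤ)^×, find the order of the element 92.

53

ord(92) | φ(107) = 107 − 1 = 106 = 2 · 53.
Divisors of 106: 1, 2, 53, 106.
Evaluate successive powers at the divisors of 106:
92^1 ≡ 92 (mod 107)
92^2 ≡ 11 (mod 107)
92^53 ≡ 1 (mod 107) ✓
So ord_107(92) = 53.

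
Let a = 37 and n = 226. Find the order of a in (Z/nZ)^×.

ord(37) | φ(226) = φ(2)·φ(113) = 1·112 = 112 = 2^4 · 7.
Divisors of 112: 1, 2, 4, 7, 8, 14, 16, 28, 56, 112.
Check 37^d mod 226 for each divisor in increasing order:
37^1 ≡ 37 (mod 226)
37^2 ≡ 13 (mod 226)
37^4 ≡ 169 (mod 226)
37^7 ≡ 155 (mod 226)
37^8 ≡ 85 (mod 226)
37^14 ≡ 69 (mod 226)
37^16 ≡ 219 (mod 226)
37^28 ≡ 15 (mod 226)
37^56 ≡ 225 (mod 226)
37^112 ≡ 1 (mod 226) ✓
Therefore the multiplicative order of 37 modulo 226 is 112.

112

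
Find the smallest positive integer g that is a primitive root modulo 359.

7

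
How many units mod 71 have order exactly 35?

24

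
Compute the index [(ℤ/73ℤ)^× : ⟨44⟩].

1

ord(44) | φ(73) = 73 − 1 = 72 = 2^3 · 3^2.
Divisors of 72: 1, 2, 3, 4, 6, 8, 9, 12, 18, 24, 36, 72.
Check 44^d mod 73 for each divisor in increasing order:
44^1 ≡ 44 (mod 73)
44^2 ≡ 38 (mod 73)
44^3 ≡ 66 (mod 73)
44^4 ≡ 57 (mod 73)
44^6 ≡ 49 (mod 73)
44^8 ≡ 37 (mod 73)
44^9 ≡ 22 (mod 73)
44^12 ≡ 65 (mod 73)
44^18 ≡ 46 (mod 73)
44^24 ≡ 64 (mod 73)
44^36 ≡ 72 (mod 73)
44^72 ≡ 1 (mod 73) ✓
Thus |⟨44⟩| = ord(44) = 72.
Index = |(Z/73Z)^×| / |⟨44⟩| = 72 / 72 = 1.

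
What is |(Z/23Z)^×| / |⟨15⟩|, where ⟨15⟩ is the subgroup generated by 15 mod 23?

Since 15 ∈ (Z/23Z)^×, its order divides φ(23) = 23 − 1 = 22 = 2 · 11.
Divisors of 22: 1, 2, 11, 22.
Check 15^d mod 23 for each divisor in increasing order:
15^1 ≡ 15
15^2 ≡ 18
15^11 ≡ 22
15^22 ≡ 1
The order of 15 is 22, so the subgroup it generates has 22 elements.
Index = |(Z/23Z)^×| / |⟨15⟩| = 22 / 22 = 1.

1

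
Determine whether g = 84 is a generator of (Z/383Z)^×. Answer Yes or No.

No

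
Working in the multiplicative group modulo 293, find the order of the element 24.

The order of 24 must divide φ(293) = 293 − 1 = 292 = 2^2 · 73.
Divisors of 292: 1, 2, 4, 73, 146, 292.
Test each divisor d:
24^1 ≡ 24 (mod 293)
24^2 ≡ 283 (mod 293)
24^4 ≡ 100 (mod 293)
24^73 ≡ 1 (mod 293) ✓
The smallest such exponent is 73, so the order of 24 is 73.

73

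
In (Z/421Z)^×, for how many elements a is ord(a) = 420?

96

φ(421) = 421 − 1 = 420 = 2^2 · 3 · 5 · 7.
In a cyclic group of order 420, there are φ(d) elements of order d for each divisor d of 420, and zero for non-divisors.
420 = 2^2 · 3 · 5 · 7 divides 420, and φ(420) = 96.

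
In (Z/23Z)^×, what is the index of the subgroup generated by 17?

1

By Lagrange's theorem, ord_23(17) divides φ(23) = 23 − 1 = 22 = 2 · 11.
Divisors of 22: 1, 2, 11, 22.
Evaluate successive powers at the divisors of 22:
17^1 ≡ 17
17^2 ≡ 13
17^11 ≡ 22
17^22 ≡ 1
Thus |⟨17⟩| = ord(17) = 22.
Index = |(Z/23Z)^×| / |⟨17⟩| = 22 / 22 = 1.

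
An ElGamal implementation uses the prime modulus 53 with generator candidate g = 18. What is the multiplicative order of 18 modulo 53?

52

By Lagrange's theorem, ord_53(18) divides φ(53) = 53 − 1 = 52 = 2^2 · 13.
Divisors of 52: 1, 2, 4, 13, 26, 52.
Evaluate successive powers at the divisors of 52:
18^1 ≡ 18
18^2 ≡ 6
18^4 ≡ 36
18^13 ≡ 23
18^26 ≡ 52
18^52 ≡ 1
So ord_53(18) = 52.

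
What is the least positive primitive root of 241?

7

φ(241) = 241 − 1 = 240 = 2^4 · 3 · 5.
Test candidates g = 2, 3, … against the prime factors q ∈ {2, 3, 5} of φ(241): g is a generator iff g^(240/q) ≢ 1 for every such q.
g = 2: 2^120 ≡ 1 — hits 1, so not a primitive root.
g = 3: 3^120 ≡ 1 — hits 1, so not a primitive root.
g = 4: 4^120 ≡ 1 — hits 1, so not a primitive root.
g = 5: 5^120 ≡ 1 — hits 1, so not a primitive root.
g = 6: 6^120 ≡ 1 — hits 1, so not a primitive root.
g = 7: 7^120 ≡ 240; 7^80 ≡ 15; 7^48 ≡ 91 — none is 1, so 7 is a primitive root.
Hence the least primitive root of 241 is 7.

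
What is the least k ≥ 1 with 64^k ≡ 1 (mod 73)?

3

By Lagrange's theorem, ord_73(64) divides φ(73) = 73 − 1 = 72 = 2^3 · 3^2.
Divisors of 72: 1, 2, 3, 4, 6, 8, 9, 12, 18, 24, 36, 72.
Evaluate successive powers at the divisors of 72:
64^1 ≡ 64
64^2 ≡ 8
64^3 ≡ 1
Hence ord(64) = 3.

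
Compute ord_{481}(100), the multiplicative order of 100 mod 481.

The order of 100 must divide φ(481) = φ(13·37) = (13−1)·(37−1) = 12·36 = 432 = 2^4 · 3^3.
Divisors of 432: 1, 2, 3, 4, 6, 8, 9, 12, 16, 18, 24, 27, 36, 48, 54, 72, 108, 144, 216, 432.
Check 100^d mod 481 for each divisor in increasing order:
100^1 ≡ 100
100^2 ≡ 380
100^3 ≡ 1
Hence ord(100) = 3.

3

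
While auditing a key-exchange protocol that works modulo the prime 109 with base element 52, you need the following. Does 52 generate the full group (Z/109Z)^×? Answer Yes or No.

Yes

φ(109) = 109 − 1 = 108 = 2^2 · 3^3.
An element g generates (Z/109Z)^× iff g^(108/q) ≢ 1 (mod 109) for each prime q ∈ {2, 3}.
52^54 ≡ 108 (mod 109)  [q = 2: ≢ 1 ✓]
52^36 ≡ 63 (mod 109)  [q = 3: ≢ 1 ✓]
All checks pass, so 52 has order 108 and is a primitive root modulo 109.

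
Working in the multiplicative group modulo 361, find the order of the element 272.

171

By Lagrange's theorem, ord_361(272) divides φ(361) = φ(19^2) = 19·(19−1) = 342 = 2 · 3^2 · 19.
Divisors of 342: 1, 2, 3, 6, 9, 18, 19, 38, 57, 114, 171, 342.
Compute 272^d (mod 361) for the divisors d until we hit 1:
272^1 ≡ 272 (mod 361)
272^2 ≡ 340 (mod 361)
272^3 ≡ 64 (mod 361)
272^6 ≡ 125 (mod 361)
272^9 ≡ 58 (mod 361)
272^18 ≡ 115 (mod 361)
272^19 ≡ 234 (mod 361)
272^38 ≡ 245 (mod 361)
272^57 ≡ 292 (mod 361)
272^114 ≡ 68 (mod 361)
272^171 ≡ 1 (mod 361) ✓
The smallest such exponent is 171, so the order of 272 is 171.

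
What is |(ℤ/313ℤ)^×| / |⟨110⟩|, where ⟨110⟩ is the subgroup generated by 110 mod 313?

1

ord(110) | φ(313) = 313 − 1 = 312 = 2^3 · 3 · 13.
Divisors of 312: 1, 2, 3, 4, 6, 8, 12, 13, 24, 26, 39, 52, 78, 104, 156, 312.
Test each divisor d:
110^1 ≡ 110 (mod 313)
110^2 ≡ 206 (mod 313)
110^3 ≡ 124 (mod 313)
110^4 ≡ 181 (mod 313)
110^6 ≡ 39 (mod 313)
110^8 ≡ 209 (mod 313)
110^12 ≡ 269 (mod 313)
110^13 ≡ 168 (mod 313)
110^24 ≡ 58 (mod 313)
110^26 ≡ 54 (mod 313)
110^39 ≡ 308 (mod 313)
110^52 ≡ 99 (mod 313)
110^78 ≡ 25 (mod 313)
110^104 ≡ 98 (mod 313)
110^156 ≡ 312 (mod 313)
110^312 ≡ 1 (mod 313) ✓
So ord_313(110) = 312, hence |⟨110⟩| = 312.
Index = |(Z/313Z)^×| / |⟨110⟩| = 312 / 312 = 1.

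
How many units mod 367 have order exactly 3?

2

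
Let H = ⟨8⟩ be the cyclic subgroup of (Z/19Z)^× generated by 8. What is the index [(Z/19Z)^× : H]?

The order of 8 must divide φ(19) = 19 − 1 = 18 = 2 · 3^2.
Divisors of 18: 1, 2, 3, 6, 9, 18.
Check 8^d mod 19 for each divisor in increasing order:
8^1 ≡ 8
8^2 ≡ 7
8^3 ≡ 18
8^6 ≡ 1
So ord_19(8) = 6, hence |⟨8⟩| = 6.
Index = |(Z/19Z)^×| / |⟨8⟩| = 18 / 6 = 3.

3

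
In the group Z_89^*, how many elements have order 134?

0

φ(89) = 89 − 1 = 88 = 2^3 · 11.
Since (Z/89Z)^× is cyclic of order 88, the number of elements of order d is φ(d) when d | 88 and 0 otherwise.
Here 88 is not a multiple of 134, so there are no elements of order 134.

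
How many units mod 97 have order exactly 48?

16

φ(97) = 97 − 1 = 96 = 2^5 · 3.
In a cyclic group of order 96, there are φ(d) elements of order d for each divisor d of 96, and zero for non-divisors.
48 = 2^4 · 3 divides 96, and φ(48) = 16.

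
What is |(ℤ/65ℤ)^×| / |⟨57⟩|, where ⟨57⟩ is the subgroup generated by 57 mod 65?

12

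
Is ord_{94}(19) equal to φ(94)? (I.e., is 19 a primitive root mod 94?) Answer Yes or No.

Yes

φ(94) = φ(2)·φ(47) = 1·46 = 46 = 2 · 23.
19 is a primitive root mod 94 iff 19^(φ(94)/q) ≢ 1 for every prime q | φ(94), i.e. q ∈ {2, 23}.
19^23 ≡ 93 (mod 94)  [q = 2: ≢ 1 ✓]
19^2 ≡ 79 (mod 94)  [q = 23: ≢ 1 ✓]
Every test exponent gives a nontrivial residue, hence 19 generates the full group.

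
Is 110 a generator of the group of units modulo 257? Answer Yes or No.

Yes

φ(257) = 257 − 1 = 256 = 2^8.
It suffices to check that the order of 110 is not a proper divisor of 256: compute 110^(256/q) for q ∈ {2}.
110^128 ≡ 256 (mod 257)  [q = 2: ≢ 1 ✓]
None equal 1, so ord_257(110) = 256: 110 is a primitive root.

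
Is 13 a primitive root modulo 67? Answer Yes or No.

φ(67) = 67 − 1 = 66 = 2 · 3 · 11.
An element g generates (Z/67Z)^× iff g^(66/q) ≢ 1 (mod 67) for each prime q ∈ {2, 3, 11}.
13^33 ≡ 66 (mod 67)  [q = 2: ≢ 1 ✓]
13^22 ≡ 37 (mod 67)  [q = 3: ≢ 1 ✓]
13^6 ≡ 62 (mod 67)  [q = 11: ≢ 1 ✓]
None equal 1, so ord_67(13) = 66: 13 is a primitive root.

Yes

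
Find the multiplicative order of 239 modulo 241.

Since 239 ∈ (Z/241Z)^×, its order divides φ(241) = 241 − 1 = 240 = 2^4 · 3 · 5.
Divisors of 240: 1, 2, 3, 4, 5, 6, 8, 10, 12, 15, 16, 20, 24, 30, 40, 48, 60, 80, 120, 240.
Compute 239^d (mod 241) for the divisors d until we hit 1:
239^1 ≡ 239
239^2 ≡ 4
239^3 ≡ 233
239^4 ≡ 16
239^5 ≡ 209
239^6 ≡ 64
239^8 ≡ 15
239^10 ≡ 60
239^12 ≡ 240
239^15 ≡ 8
239^16 ≡ 225
239^20 ≡ 226
239^24 ≡ 1
So ord_241(239) = 24.

24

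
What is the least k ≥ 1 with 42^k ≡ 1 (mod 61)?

15

By Lagrange's theorem, ord_61(42) divides φ(61) = 61 − 1 = 60 = 2^2 · 3 · 5.
Divisors of 60: 1, 2, 3, 4, 5, 6, 10, 12, 15, 20, 30, 60.
Compute 42^d (mod 61) for the divisors d until we hit 1:
42^1 ≡ 42 (mod 61)
42^2 ≡ 56 (mod 61)
42^3 ≡ 34 (mod 61)
42^4 ≡ 25 (mod 61)
42^5 ≡ 13 (mod 61)
42^6 ≡ 58 (mod 61)
42^10 ≡ 47 (mod 61)
42^12 ≡ 9 (mod 61)
42^15 ≡ 1 (mod 61) ✓
Hence ord(42) = 15.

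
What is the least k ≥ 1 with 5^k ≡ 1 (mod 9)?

The order of 5 must divide φ(9) = φ(3^2) = 3·(3−1) = 6 = 2 · 3.
Divisors of 6: 1, 2, 3, 6.
Test each divisor d:
5^1 ≡ 5
5^2 ≡ 7
5^3 ≡ 8
5^6 ≡ 1
Therefore the multiplicative order of 5 modulo 9 is 6.

6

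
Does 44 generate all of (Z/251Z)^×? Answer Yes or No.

Yes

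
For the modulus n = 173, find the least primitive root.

φ(173) = 173 − 1 = 172 = 2^2 · 43.
g is a primitive root iff g^(172/q) ≢ 1 (mod 173) for each prime q ∈ {2, 43}.
g = 2: 2^86 ≡ 172; 2^4 ≡ 16 — none is 1, so 2 is a primitive root.
The smallest primitive root modulo 173 is 2.

2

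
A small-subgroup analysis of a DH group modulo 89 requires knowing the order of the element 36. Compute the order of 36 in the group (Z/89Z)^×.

44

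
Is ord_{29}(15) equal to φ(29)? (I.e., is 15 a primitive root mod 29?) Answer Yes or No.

Yes

φ(29) = 29 − 1 = 28 = 2^2 · 7.
15 is a primitive root mod 29 iff 15^(φ(29)/q) ≢ 1 for every prime q | φ(29), i.e. q ∈ {2, 7}.
15^14 ≡ 28 (mod 29)  [q = 2: ≢ 1 ✓]
15^4 ≡ 20 (mod 29)  [q = 7: ≢ 1 ✓]
All checks pass, so 15 has order 28 and is a primitive root modulo 29.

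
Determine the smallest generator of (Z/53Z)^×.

φ(53) = 53 − 1 = 52 = 2^2 · 13.
g is a primitive root iff g^(52/q) ≢ 1 (mod 53) for each prime q ∈ {2, 13}.
g = 2: 2^26 ≡ 52; 2^4 ≡ 16 — none is 1, so 2 is a primitive root.
So 2 is the smallest generator of (Z/53Z)^×.

2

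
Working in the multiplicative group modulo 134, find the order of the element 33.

33

By Lagrange's theorem, ord_134(33) divides φ(134) = φ(2)·φ(67) = 1·66 = 66 = 2 · 3 · 11.
Divisors of 66: 1, 2, 3, 6, 11, 22, 33, 66.
Compute 33^d (mod 134) for the divisors d until we hit 1:
33^1 ≡ 33
33^2 ≡ 17
33^3 ≡ 25
33^6 ≡ 89
33^11 ≡ 37
33^22 ≡ 29
33^33 ≡ 1
Hence ord(33) = 33.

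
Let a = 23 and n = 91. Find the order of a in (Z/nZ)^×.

6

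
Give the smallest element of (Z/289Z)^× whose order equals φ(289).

3

φ(289) = φ(17^2) = 17·(17−1) = 272 = 2^4 · 17.
Test candidates g = 2, 3, … against the prime factors q ∈ {2, 17} of φ(289): g is a generator iff g^(272/q) ≢ 1 for every such q.
g = 2: 2^136 ≡ 1 — hits 1, so not a primitive root.
g = 3: 3^136 ≡ 288; 3^16 ≡ 171 — none is 1, so 3 is a primitive root.
The smallest primitive root modulo 289 is 3.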